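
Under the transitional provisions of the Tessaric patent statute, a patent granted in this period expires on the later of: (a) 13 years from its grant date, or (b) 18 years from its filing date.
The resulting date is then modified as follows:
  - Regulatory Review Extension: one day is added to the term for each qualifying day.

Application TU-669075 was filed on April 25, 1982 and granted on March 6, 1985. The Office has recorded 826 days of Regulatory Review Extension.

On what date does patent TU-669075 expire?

2002-07-30

(a) grant + 13 years → 6 March 1998.
(b) filing + 18 years → 25 April 2000.
Later of the two: 25 April 2000.
Regulatory Review Extension: +826 days → 30 July 2002.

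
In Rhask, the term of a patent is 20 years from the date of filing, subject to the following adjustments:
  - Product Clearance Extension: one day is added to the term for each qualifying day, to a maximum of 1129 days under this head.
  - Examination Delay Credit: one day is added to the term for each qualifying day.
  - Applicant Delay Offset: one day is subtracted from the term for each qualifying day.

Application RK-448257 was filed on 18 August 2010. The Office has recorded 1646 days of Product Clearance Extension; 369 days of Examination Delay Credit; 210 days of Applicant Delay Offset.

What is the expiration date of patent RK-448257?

Base term: filing date + 20 years → 18 August 2030.
Product Clearance Extension: 1646 days claimed exceeds the 1129-day cap, so +1129 days → 20 September 2033.
Examination Delay Credit: +369 days → 24 September 2034.
Applicant Delay Offset: −210 days → 26 February 2034.

2034-02-26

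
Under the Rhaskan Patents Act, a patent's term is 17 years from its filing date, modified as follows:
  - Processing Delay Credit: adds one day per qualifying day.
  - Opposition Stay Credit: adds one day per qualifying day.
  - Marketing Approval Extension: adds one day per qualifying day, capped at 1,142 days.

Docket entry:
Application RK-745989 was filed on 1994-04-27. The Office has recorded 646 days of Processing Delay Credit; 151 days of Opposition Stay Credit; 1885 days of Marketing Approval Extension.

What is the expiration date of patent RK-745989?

Base term: filing date + 17 years → 27 April 2011.
Processing Delay Credit: +646 days → 1 February 2013.
Opposition Stay Credit: +151 days → 2 July 2013.
Marketing Approval Extension: 1885 days claimed exceeds the 1142-day cap, so +1142 days → 17 August 2016.

August 17, 2016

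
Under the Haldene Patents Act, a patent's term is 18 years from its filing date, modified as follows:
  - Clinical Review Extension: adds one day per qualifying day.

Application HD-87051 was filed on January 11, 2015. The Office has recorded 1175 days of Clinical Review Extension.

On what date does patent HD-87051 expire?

Base term: filing date + 18 years → 11 January 2033.
Clinical Review Extension: +1175 days → 31 March 2036.

2036-03-31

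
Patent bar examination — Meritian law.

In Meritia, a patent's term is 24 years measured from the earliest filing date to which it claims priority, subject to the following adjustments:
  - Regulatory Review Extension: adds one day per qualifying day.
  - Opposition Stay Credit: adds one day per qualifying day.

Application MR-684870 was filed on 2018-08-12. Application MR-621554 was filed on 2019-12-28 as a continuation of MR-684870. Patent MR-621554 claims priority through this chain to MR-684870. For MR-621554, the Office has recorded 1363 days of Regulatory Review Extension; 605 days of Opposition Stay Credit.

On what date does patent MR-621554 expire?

2048-01-01

Earliest priority filing: 12 August 2018.
Base term: 12 August 2018 + 24 years → 12 August 2042.
Regulatory Review Extension: +1363 days → 6 May 2046.
Opposition Stay Credit: +605 days → 1 January 2048.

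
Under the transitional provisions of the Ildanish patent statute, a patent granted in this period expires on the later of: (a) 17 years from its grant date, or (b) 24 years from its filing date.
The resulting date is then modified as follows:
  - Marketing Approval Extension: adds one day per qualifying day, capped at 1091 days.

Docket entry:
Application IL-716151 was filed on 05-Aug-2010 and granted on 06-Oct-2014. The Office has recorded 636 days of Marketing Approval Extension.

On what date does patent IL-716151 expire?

May 2, 2036

(a) grant + 17 years → 6 October 2031.
(b) filing + 24 years → 5 August 2034.
Later of the two: 5 August 2034.
Marketing Approval Extension: 636 days (within the 1091-day cap) → +636 days → 2 May 2036.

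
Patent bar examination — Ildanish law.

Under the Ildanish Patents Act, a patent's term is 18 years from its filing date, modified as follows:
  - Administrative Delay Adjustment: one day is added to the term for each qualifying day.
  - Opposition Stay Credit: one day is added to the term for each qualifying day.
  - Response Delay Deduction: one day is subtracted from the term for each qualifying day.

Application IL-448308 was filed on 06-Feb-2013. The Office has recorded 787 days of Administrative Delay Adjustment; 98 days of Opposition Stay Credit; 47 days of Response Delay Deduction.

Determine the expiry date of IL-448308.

May 24, 2033

Base term: filing date + 18 years → 6 February 2031.
Administrative Delay Adjustment: +787 days → 3 April 2033.
Opposition Stay Credit: +98 days → 10 July 2033.
Response Delay Deduction: −47 days → 24 May 2033.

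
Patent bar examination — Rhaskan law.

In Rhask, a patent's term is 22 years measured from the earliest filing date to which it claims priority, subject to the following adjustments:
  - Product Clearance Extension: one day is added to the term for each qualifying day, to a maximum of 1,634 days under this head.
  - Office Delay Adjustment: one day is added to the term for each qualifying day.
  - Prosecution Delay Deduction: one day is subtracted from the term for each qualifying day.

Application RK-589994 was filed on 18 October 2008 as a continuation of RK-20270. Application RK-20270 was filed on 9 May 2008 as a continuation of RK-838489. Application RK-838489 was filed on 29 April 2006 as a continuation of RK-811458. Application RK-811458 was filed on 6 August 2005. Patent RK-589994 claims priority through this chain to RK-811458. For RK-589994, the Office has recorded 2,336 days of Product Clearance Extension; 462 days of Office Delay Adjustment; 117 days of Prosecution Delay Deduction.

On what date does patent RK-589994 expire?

2033-01-05

Earliest priority filing: 6 August 2005.
Base term: 6 August 2005 + 22 years → 6 August 2027.
Product Clearance Extension: 2336 days claimed exceeds the 1634-day cap, so +1634 days → 26 January 2032.
Office Delay Adjustment: +462 days → 2 May 2033.
Prosecution Delay Deduction: −117 days → 5 January 2033.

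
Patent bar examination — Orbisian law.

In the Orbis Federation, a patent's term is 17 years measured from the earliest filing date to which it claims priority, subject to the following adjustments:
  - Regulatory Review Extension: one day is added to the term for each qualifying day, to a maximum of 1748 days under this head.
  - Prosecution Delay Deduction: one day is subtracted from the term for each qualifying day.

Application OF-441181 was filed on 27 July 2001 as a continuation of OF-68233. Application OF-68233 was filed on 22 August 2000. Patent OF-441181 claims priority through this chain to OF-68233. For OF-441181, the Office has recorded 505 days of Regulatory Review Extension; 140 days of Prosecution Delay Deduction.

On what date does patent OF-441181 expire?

Earliest priority filing: 22 August 2000.
Base term: 22 August 2000 + 17 years → 22 August 2017.
Regulatory Review Extension: 505 days (within the 1748-day cap) → +505 days → 9 January 2019.
Prosecution Delay Deduction: −140 days → 22 August 2018.

2018-08-22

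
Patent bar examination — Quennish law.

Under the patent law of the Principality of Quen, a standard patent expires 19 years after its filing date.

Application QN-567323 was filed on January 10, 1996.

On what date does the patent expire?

Filing date + 19 years → 10 January 2015.

January 10, 2015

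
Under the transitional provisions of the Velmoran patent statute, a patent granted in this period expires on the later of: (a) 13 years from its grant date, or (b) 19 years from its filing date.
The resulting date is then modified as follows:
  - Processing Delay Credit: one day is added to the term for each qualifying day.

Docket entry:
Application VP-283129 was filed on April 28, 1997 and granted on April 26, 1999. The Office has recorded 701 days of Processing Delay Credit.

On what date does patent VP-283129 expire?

(a) grant + 13 years → 26 April 2012.
(b) filing + 19 years → 28 April 2016.
Later of the two: 28 April 2016.
Processing Delay Credit: +701 days → 30 March 2018.

2018-03-30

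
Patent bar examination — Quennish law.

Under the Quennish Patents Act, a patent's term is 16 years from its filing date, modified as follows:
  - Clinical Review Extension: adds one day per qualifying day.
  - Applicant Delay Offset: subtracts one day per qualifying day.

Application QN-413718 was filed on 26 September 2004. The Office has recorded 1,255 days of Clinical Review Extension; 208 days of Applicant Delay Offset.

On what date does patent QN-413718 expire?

August 9, 2023

Base term: filing date + 16 years → 26 September 2020.
Clinical Review Extension: +1255 days → 4 March 2024.
Applicant Delay Offset: −208 days → 9 August 2023.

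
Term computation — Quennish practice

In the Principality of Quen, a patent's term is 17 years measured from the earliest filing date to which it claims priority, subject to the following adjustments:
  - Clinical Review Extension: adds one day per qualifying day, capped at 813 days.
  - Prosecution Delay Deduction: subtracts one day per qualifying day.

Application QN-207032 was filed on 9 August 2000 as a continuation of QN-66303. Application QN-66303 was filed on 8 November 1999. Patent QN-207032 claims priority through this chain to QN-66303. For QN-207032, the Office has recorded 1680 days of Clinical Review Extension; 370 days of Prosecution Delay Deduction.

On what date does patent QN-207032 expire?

2018-01-25

Earliest priority filing: 8 November 1999.
Base term: 8 November 1999 + 17 years → 8 November 2016.
Clinical Review Extension: 1680 days claimed exceeds the 813-day cap, so +813 days → 30 January 2019.
Prosecution Delay Deduction: −370 days → 25 January 2018.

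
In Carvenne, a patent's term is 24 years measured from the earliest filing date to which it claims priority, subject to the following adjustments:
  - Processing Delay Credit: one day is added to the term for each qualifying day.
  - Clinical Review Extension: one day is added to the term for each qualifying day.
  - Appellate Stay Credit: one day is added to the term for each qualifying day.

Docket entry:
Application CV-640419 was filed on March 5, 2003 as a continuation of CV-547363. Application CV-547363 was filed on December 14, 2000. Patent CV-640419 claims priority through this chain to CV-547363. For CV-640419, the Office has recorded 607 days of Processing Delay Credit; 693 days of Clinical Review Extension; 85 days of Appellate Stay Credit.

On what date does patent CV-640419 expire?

2028-09-29

Earliest priority filing: 14 December 2000.
Base term: 14 December 2000 + 24 years → 14 December 2024.
Processing Delay Credit: +607 days → 13 August 2026.
Clinical Review Extension: +693 days → 6 July 2028.
Appellate Stay Credit: +85 days → 29 September 2028.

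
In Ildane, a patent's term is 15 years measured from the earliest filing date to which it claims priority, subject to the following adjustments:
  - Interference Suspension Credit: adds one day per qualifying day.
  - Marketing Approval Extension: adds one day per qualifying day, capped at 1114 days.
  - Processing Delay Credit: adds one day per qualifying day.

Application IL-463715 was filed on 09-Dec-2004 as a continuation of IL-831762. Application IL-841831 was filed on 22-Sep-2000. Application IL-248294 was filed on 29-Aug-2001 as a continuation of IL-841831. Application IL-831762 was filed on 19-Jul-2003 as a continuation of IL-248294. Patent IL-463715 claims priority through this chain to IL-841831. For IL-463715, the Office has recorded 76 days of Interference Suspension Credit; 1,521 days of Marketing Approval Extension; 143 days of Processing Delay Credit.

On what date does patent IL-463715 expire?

Earliest priority filing: 22 September 2000.
Base term: 22 September 2000 + 15 years → 22 September 2015.
Interference Suspension Credit: +76 days → 7 December 2015.
Marketing Approval Extension: 1521 days claimed exceeds the 1114-day cap, so +1114 days → 25 December 2018.
Processing Delay Credit: +143 days → 17 May 2019.

May 17, 2019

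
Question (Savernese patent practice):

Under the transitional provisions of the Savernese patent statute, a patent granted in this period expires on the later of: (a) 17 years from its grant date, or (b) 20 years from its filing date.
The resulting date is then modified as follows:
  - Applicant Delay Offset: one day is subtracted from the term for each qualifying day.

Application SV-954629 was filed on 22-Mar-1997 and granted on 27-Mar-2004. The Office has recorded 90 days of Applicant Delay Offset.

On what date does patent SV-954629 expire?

(a) grant + 17 years → 27 March 2021.
(b) filing + 20 years → 22 March 2017.
Later of the two: 27 March 2021.
Applicant Delay Offset: −90 days → 27 December 2020.

2020-12-27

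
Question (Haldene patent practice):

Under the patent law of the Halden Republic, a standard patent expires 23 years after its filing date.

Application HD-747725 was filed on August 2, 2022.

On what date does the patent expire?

Filing date + 23 years → 2 August 2045.

August 2, 2045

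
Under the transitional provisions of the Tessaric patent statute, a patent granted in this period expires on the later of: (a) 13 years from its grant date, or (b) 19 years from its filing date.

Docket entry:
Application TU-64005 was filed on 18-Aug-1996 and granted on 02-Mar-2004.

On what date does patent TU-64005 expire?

March 2, 2017

(a) grant + 13 years → 2 March 2017.
(b) filing + 19 years → 18 August 2015.
Later of the two: 2 March 2017.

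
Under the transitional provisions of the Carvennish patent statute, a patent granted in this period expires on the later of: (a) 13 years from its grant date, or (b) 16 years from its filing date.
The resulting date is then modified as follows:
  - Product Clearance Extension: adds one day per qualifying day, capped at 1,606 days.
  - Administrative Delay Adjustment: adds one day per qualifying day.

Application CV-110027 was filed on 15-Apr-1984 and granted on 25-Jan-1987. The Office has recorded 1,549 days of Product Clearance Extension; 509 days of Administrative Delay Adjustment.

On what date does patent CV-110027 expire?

(a) grant + 13 years → 25 January 2000.
(b) filing + 16 years → 15 April 2000.
Later of the two: 15 April 2000.
Product Clearance Extension: 1549 days (within the 1606-day cap) → +1549 days → 12 July 2004.
Administrative Delay Adjustment: +509 days → 3 December 2005.

December 3, 2005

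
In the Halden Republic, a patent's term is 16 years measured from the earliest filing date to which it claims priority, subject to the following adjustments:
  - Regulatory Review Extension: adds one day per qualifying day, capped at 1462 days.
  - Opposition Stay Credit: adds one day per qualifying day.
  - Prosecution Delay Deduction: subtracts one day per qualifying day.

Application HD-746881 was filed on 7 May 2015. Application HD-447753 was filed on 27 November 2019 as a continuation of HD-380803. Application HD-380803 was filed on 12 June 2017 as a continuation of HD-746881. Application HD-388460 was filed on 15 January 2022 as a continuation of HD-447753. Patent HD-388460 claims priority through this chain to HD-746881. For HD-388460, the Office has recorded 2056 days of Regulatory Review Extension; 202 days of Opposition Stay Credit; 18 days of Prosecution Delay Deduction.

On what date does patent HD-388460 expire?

Earliest priority filing: 7 May 2015.
Base term: 7 May 2015 + 16 years → 7 May 2031.
Regulatory Review Extension: 2056 days claimed exceeds the 1462-day cap, so +1462 days → 8 May 2035.
Opposition Stay Credit: +202 days → 26 November 2035.
Prosecution Delay Deduction: −18 days → 8 November 2035.

November 8, 2035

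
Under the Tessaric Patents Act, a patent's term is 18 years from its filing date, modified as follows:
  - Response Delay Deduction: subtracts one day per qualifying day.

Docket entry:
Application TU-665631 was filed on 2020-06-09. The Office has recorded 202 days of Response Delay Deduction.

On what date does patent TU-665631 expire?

November 19, 2037

Base term: filing date + 18 years → 9 June 2038.
Response Delay Deduction: −202 days → 19 November 2037.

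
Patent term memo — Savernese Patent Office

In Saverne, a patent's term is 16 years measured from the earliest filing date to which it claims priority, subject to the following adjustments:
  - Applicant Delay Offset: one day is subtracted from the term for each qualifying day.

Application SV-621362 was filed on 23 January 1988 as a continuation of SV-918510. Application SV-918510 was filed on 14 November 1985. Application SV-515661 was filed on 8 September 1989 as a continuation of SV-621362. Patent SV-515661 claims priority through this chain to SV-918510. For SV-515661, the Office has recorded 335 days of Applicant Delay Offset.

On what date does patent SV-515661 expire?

Earliest priority filing: 14 November 1985.
Base term: 14 November 1985 + 16 years → 14 November 2001.
Applicant Delay Offset: −335 days → 14 December 2000.

December 14, 2000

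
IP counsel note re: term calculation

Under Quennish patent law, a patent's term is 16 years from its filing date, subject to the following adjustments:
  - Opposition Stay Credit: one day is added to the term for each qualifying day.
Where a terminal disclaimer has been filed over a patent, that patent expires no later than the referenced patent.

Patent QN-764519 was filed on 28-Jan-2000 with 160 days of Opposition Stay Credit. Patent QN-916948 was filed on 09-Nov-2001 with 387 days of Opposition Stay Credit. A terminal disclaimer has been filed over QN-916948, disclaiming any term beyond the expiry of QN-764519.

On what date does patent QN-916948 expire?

July 6, 2016

Natural term of QN-916948:
  Base: filing + 16 years → 9 November 2017.
  Opposition Stay Credit: +387 days → 1 December 2018.
Expiry of referenced patent QN-764519:
  Base: filing + 16 years → 28 January 2016.
  Opposition Stay Credit: +160 days → 6 July 2016.
Terminal disclaimer: QN-916948 expires on the earlier of 1 December 2018 and 6 July 2016.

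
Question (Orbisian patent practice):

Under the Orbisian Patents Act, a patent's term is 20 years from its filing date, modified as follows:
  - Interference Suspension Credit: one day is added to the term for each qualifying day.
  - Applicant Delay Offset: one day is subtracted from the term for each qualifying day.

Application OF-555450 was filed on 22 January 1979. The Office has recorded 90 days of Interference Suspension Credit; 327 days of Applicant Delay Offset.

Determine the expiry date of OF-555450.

Base term: filing date + 20 years → 22 January 1999.
Interference Suspension Credit: +90 days → 22 April 1999.
Applicant Delay Offset: −327 days → 30 May 1998.

May 30, 1998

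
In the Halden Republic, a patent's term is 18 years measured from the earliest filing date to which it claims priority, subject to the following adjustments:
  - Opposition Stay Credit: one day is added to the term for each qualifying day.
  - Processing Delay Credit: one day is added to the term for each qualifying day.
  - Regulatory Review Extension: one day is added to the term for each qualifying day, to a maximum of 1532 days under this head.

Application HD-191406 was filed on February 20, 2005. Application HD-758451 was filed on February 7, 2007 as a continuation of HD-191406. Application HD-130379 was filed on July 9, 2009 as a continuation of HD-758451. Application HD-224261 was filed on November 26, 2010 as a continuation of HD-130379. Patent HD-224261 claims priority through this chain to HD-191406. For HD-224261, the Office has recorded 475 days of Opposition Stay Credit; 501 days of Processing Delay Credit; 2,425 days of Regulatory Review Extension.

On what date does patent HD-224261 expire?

Earliest priority filing: 20 February 2005.
Base term: 20 February 2005 + 18 years → 20 February 2023.
Opposition Stay Credit: +475 days → 9 June 2024.
Processing Delay Credit: +501 days → 23 October 2025.
Regulatory Review Extension: 2425 days claimed exceeds the 1532-day cap, so +1532 days → 2 January 2030.

January 2, 2030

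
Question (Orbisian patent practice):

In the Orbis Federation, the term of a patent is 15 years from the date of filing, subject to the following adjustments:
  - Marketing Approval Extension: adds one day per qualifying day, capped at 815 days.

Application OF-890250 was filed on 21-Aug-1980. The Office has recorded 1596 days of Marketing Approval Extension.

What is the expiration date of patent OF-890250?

1997-11-13

Base term: filing date + 15 years → 21 August 1995.
Marketing Approval Extension: 1596 days claimed exceeds the 815-day cap, so +815 days → 13 November 1997.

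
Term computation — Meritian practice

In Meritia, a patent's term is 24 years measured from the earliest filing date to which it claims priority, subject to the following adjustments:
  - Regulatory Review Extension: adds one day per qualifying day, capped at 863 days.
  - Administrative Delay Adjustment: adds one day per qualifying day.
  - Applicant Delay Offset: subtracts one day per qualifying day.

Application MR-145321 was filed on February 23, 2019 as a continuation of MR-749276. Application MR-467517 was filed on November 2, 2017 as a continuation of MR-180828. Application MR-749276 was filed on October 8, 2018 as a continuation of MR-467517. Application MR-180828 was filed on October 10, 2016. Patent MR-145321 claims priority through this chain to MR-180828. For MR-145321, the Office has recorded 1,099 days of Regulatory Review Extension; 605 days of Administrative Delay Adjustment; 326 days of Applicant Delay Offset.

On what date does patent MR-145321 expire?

November 26, 2043

Earliest priority filing: 10 October 2016.
Base term: 10 October 2016 + 24 years → 10 October 2040.
Regulatory Review Extension: 1099 days claimed exceeds the 863-day cap, so +863 days → 20 February 2043.
Administrative Delay Adjustment: +605 days → 17 October 2044.
Applicant Delay Offset: −326 days → 26 November 2043.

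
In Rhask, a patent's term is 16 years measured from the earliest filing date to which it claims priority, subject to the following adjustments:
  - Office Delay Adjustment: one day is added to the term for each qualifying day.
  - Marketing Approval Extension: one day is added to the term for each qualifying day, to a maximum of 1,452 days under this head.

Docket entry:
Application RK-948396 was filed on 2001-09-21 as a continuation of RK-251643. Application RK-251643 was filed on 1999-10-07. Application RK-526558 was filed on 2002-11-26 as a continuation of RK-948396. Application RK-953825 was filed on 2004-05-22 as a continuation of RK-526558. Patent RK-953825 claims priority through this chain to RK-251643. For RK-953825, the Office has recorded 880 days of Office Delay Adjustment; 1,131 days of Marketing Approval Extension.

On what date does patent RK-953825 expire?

Earliest priority filing: 7 October 1999.
Base term: 7 October 1999 + 16 years → 7 October 2015.
Office Delay Adjustment: +880 days → 5 March 2018.
Marketing Approval Extension: 1131 days (within the 1452-day cap) → +1131 days → 9 April 2021.

2021-04-09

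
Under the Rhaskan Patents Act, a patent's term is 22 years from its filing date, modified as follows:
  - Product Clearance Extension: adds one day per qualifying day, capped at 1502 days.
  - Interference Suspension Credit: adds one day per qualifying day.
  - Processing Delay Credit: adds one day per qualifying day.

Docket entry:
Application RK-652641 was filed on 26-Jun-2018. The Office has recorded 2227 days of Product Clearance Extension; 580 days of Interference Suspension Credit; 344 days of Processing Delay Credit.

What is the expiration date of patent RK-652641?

February 16, 2047

Base term: filing date + 22 years → 26 June 2040.
Product Clearance Extension: 2227 days claimed exceeds the 1502-day cap, so +1502 days → 6 August 2044.
Interference Suspension Credit: +580 days → 9 March 2046.
Processing Delay Credit: +344 days → 16 February 2047.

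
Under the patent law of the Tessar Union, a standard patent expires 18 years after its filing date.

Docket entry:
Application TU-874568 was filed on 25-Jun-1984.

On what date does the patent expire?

2002-06-25

Filing date + 18 years → 25 June 2002.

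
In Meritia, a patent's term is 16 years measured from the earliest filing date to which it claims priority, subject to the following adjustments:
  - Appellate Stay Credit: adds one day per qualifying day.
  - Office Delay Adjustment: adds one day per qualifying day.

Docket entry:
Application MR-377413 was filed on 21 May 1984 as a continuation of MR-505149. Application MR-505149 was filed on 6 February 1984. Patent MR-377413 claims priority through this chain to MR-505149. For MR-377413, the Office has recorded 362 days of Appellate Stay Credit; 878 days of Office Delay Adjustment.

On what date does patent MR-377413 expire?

Earliest priority filing: 6 February 1984.
Base term: 6 February 1984 + 16 years → 6 February 2000.
Appellate Stay Credit: +362 days → 2 February 2001.
Office Delay Adjustment: +878 days → 30 June 2003.

June 30, 2003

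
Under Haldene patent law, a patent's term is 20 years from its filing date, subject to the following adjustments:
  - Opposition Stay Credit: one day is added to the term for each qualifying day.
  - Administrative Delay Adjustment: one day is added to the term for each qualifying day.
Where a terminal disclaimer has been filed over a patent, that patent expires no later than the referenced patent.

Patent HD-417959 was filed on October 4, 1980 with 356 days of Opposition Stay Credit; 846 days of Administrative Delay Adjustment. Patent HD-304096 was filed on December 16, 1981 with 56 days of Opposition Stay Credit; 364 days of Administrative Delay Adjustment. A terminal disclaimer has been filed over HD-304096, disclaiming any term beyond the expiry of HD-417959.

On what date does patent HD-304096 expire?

February 9, 2003

Natural term of HD-304096:
  Base: filing + 20 years → 16 December 2001.
  Opposition Stay Credit: +56 days → 10 February 2002.
  Administrative Delay Adjustment: +364 days → 9 February 2003.
Expiry of referenced patent HD-417959:
  Base: filing + 20 years → 4 October 2000.
  Opposition Stay Credit: +356 days → 25 September 2001.
  Administrative Delay Adjustment: +846 days → 19 January 2004.
Terminal disclaimer: HD-304096 expires on the earlier of 9 February 2003 and 19 January 2004.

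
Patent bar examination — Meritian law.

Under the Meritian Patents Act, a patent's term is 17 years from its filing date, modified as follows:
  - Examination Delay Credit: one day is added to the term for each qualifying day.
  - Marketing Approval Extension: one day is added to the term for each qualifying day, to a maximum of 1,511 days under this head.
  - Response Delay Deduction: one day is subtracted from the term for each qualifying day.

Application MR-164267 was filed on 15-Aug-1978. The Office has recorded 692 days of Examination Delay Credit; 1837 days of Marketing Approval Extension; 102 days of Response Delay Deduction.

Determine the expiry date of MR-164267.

May 16, 2001

Base term: filing date + 17 years → 15 August 1995.
Examination Delay Credit: +692 days → 7 July 1997.
Marketing Approval Extension: 1837 days claimed exceeds the 1511-day cap, so +1511 days → 26 August 2001.
Response Delay Deduction: −102 days → 16 May 2001.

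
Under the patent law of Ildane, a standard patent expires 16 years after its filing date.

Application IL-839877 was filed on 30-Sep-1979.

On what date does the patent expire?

September 30, 1995

Filing date + 16 years → 30 September 1995.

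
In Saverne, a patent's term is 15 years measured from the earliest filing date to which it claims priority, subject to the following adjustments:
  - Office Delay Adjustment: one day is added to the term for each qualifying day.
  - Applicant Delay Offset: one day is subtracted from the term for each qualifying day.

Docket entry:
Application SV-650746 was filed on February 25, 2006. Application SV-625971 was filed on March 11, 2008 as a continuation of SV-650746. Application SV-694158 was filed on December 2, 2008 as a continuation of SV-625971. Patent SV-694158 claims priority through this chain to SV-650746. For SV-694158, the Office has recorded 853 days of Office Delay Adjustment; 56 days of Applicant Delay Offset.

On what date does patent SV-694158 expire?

Earliest priority filing: 25 February 2006.
Base term: 25 February 2006 + 15 years → 25 February 2021.
Office Delay Adjustment: +853 days → 28 June 2023.
Applicant Delay Offset: −56 days → 3 May 2023.

2023-05-03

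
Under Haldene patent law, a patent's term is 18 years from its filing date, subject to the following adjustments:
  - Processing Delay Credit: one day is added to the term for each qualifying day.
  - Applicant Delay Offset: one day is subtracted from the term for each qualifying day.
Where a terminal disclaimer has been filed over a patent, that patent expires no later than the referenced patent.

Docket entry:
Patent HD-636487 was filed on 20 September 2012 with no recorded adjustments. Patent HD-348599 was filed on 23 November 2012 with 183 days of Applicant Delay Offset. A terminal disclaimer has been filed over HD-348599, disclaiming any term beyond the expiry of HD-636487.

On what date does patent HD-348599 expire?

May 24, 2030

Natural term of HD-348599:
  Base: filing + 18 years → 23 November 2030.
  Applicant Delay Offset: −183 days → 24 May 2030.
Expiry of referenced patent HD-636487:
  Base: filing + 18 years → 20 September 2030.
Terminal disclaimer: HD-348599 expires on the earlier of 24 May 2030 and 20 September 2030.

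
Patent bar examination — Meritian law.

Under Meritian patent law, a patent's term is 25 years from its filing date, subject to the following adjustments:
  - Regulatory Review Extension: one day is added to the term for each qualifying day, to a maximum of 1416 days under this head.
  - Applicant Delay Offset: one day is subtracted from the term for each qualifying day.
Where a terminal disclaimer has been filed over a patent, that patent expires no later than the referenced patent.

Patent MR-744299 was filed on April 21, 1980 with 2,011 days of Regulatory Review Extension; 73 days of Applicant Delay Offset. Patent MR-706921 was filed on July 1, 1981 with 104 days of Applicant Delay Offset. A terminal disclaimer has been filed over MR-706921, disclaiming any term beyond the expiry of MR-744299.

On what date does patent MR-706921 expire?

2006-03-19

Natural term of MR-706921:
  Base: filing + 25 years → 1 July 2006.
  Applicant Delay Offset: −104 days → 19 March 2006.
Expiry of referenced patent MR-744299:
  Base: filing + 25 years → 21 April 2005.
  Regulatory Review Extension: 2011 days claimed exceeds the 1416-day cap, so +1416 days → 7 March 2009.
  Applicant Delay Offset: −73 days → 24 December 2008.
Terminal disclaimer: MR-706921 expires on the earlier of 19 March 2006 and 24 December 2008.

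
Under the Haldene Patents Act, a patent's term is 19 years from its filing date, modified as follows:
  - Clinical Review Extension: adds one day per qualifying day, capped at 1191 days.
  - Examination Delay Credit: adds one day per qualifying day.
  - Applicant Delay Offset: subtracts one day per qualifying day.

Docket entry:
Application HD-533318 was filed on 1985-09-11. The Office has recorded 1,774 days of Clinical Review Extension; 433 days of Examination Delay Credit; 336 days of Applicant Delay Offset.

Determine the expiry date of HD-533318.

March 22, 2008

Base term: filing date + 19 years → 11 September 2004.
Clinical Review Extension: 1774 days claimed exceeds the 1191-day cap, so +1191 days → 16 December 2007.
Examination Delay Credit: +433 days → 21 February 2009.
Applicant Delay Offset: −336 days → 22 March 2008.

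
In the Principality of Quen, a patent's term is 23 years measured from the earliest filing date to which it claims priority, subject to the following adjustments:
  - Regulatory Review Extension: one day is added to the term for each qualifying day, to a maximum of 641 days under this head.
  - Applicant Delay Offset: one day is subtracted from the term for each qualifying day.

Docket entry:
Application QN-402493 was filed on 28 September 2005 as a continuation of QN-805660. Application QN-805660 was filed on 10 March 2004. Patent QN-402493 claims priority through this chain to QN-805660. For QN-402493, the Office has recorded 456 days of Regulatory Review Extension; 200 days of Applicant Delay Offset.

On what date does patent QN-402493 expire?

November 21, 2027

Earliest priority filing: 10 March 2004.
Base term: 10 March 2004 + 23 years → 10 March 2027.
Regulatory Review Extension: 456 days (within the 641-day cap) → +456 days → 8 June 2028.
Applicant Delay Offset: −200 days → 21 November 2027.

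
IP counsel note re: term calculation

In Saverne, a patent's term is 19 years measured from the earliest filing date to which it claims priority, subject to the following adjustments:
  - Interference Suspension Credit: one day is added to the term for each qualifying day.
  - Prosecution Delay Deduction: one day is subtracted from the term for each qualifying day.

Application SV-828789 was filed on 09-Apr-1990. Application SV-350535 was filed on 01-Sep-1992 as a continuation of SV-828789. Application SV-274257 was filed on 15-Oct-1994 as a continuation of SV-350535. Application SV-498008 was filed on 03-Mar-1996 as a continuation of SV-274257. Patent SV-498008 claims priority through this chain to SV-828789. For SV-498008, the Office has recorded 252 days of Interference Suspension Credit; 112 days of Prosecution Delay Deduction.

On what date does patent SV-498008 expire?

August 27, 2009

Earliest priority filing: 9 April 1990.
Base term: 9 April 1990 + 19 years → 9 April 2009.
Interference Suspension Credit: +252 days → 17 December 2009.
Prosecution Delay Deduction: −112 days → 27 August 2009.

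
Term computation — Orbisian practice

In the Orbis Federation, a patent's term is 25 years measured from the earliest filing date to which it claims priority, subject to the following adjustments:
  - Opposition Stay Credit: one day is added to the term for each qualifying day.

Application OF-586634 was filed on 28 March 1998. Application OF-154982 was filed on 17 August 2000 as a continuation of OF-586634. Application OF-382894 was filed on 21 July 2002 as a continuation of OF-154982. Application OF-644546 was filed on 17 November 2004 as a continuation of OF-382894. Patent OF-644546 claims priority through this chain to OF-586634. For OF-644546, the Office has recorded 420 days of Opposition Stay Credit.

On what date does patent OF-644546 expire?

Earliest priority filing: 28 March 1998.
Base term: 28 March 1998 + 25 years → 28 March 2023.
Opposition Stay Credit: +420 days → 21 May 2024.

2024-05-21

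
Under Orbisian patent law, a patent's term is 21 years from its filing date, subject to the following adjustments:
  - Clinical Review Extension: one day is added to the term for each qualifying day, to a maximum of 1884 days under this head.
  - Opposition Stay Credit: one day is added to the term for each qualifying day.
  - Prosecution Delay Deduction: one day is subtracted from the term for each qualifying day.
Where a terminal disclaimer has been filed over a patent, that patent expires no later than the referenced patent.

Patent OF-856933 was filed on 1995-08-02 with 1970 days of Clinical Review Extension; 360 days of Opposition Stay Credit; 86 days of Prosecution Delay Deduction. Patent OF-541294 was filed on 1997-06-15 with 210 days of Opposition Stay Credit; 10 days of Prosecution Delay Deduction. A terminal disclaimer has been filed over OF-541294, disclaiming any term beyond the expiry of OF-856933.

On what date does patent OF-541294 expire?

Natural term of OF-541294:
  Base: filing + 21 years → 15 June 2018.
  Opposition Stay Credit: +210 days → 11 January 2019.
  Prosecution Delay Deduction: −10 days → 1 January 2019.
Expiry of referenced patent OF-856933:
  Base: filing + 21 years → 2 August 2016.
  Clinical Review Extension: 1970 days claimed exceeds the 1884-day cap, so +1884 days → 29 September 2021.
  Opposition Stay Credit: +360 days → 24 September 2022.
  Prosecution Delay Deduction: −86 days → 30 June 2022.
Terminal disclaimer: OF-541294 expires on the earlier of 1 January 2019 and 30 June 2022.

January 1, 2019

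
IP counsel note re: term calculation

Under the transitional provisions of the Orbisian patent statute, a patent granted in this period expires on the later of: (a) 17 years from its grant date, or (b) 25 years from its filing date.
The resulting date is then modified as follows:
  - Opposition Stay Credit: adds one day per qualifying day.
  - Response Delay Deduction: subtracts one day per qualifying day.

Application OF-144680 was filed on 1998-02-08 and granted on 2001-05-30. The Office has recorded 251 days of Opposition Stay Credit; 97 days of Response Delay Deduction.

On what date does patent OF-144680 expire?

July 12, 2023

(a) grant + 17 years → 30 May 2018.
(b) filing + 25 years → 8 February 2023.
Later of the two: 8 February 2023.
Opposition Stay Credit: +251 days → 17 October 2023.
Response Delay Deduction: −97 days → 12 July 2023.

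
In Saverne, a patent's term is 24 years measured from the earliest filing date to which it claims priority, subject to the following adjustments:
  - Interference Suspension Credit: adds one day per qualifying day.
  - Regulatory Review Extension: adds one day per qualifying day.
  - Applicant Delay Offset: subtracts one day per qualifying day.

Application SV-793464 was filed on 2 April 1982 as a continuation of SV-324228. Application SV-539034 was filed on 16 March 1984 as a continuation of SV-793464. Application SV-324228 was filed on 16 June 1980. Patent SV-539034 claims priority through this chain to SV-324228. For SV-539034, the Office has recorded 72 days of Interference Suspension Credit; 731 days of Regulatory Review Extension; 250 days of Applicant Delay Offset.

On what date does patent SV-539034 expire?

2005-12-21

Earliest priority filing: 16 June 1980.
Base term: 16 June 1980 + 24 years → 16 June 2004.
Interference Suspension Credit: +72 days → 27 August 2004.
Regulatory Review Extension: +731 days → 28 August 2006.
Applicant Delay Offset: −250 days → 21 December 2005.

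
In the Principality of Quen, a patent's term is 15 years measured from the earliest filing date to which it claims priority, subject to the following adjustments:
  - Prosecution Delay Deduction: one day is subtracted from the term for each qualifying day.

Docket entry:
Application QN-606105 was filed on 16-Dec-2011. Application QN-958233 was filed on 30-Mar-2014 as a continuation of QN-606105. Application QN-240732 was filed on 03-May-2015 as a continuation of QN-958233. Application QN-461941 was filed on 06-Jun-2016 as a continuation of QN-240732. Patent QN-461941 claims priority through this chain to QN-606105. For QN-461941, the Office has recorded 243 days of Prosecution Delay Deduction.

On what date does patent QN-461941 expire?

Earliest priority filing: 16 December 2011.
Base term: 16 December 2011 + 15 years → 16 December 2026.
Prosecution Delay Deduction: −243 days → 17 April 2026.

April 17, 2026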